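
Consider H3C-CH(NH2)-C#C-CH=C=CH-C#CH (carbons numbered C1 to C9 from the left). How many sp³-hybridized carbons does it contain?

C1: sp3 ✓
C2: sp3 ✓
C3: sp
C4: sp
C5: sp2
C6: sp
C7: sp2
C8: sp
C9: sp
C1, C2 → 2 sp3 carbons.

2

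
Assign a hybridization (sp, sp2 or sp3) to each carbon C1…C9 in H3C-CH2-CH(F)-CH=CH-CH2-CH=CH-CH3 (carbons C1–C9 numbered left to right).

C1 has 4 σ bonds: steric number 4 → sp3.
C2 (4 σ bonds) has steric number 4: sp3.
C3 — 4 σ bonds. Steric number 4, so sp3.
C4: 3 σ bonds, plus one π bond — 3 electron domains, sp2.
C5: 3 σ bonds, plus one π bond — 3 electron domains, sp2.
C6: 4 σ bonds — 4 electron domains, sp3.
C7 carries 3 σ bonds, plus one π bond, giving a steric number of 3, so it is sp2.
C8: 3 σ bonds, plus one π bond; 3 regions of electron density → sp2.
C9: 4 σ bonds — 4 electron domains, sp3.

C1 sp3, C2 sp3, C3 sp3, C4 sp2, C5 sp2, C6 sp3, C7 sp2, C8 sp2, C9 sp3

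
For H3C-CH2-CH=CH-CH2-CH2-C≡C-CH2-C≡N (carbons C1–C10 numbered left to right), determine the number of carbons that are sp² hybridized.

2

C1: sp3
C2: sp3
C3: sp2 ✓
C4: sp2 ✓
C5: sp3
C6: sp3
C7: sp
C8: sp
C9: sp3
C10: sp
C3, C4 → 2 sp2 carbons.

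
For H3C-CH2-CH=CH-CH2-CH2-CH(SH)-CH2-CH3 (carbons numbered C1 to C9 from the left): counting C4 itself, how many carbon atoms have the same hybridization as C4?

C4 is sp2 (one π bond).
C1: sp3
C2: sp3
C3: sp2 ✓
C4: sp2 ✓
C5: sp3
C6: sp3
C7: sp3
C8: sp3
C9: sp3
2 carbons are sp2.

2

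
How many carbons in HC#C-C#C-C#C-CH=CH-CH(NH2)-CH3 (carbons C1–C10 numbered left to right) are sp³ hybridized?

C1: sp
C2: sp
C3: sp
C4: sp
C5: sp
C6: sp
C7: sp2
C8: sp2
C9: sp3 ✓
C10: sp3 ✓
C9, C10 → 2 sp3 carbons.

2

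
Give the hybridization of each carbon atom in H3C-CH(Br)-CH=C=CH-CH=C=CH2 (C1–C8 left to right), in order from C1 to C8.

C1: 4 σ bonds; 4 regions of electron density → sp3.
C2: 4 σ bonds — 4 electron domains, sp3.
C3: 3 σ bonds, plus one π bond; 3 regions of electron density → sp2.
C4 has 2 σ bonds, plus two π bonds: steric number 2 → sp.
C5 (3 σ bonds, plus one π bond) has steric number 3: sp2.
C6 is sp2: 3 σ bonds, plus one π bond, 3 electron-density regions.
C7 — 2 σ bonds, plus two π bonds. Steric number 2, so sp.
C8 — 3 σ bonds, plus one π bond. Steric number 3, so sp2.

C1 sp3, C2 sp3, C3 sp2, C4 sp, C5 sp2, C6 sp2, C7 sp, C8 sp2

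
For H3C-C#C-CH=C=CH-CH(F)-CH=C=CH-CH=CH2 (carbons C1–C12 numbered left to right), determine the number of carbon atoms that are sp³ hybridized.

C1: sp3 ✓
C2: sp
C3: sp
C4: sp2
C5: sp
C6: sp2
C7: sp3 ✓
C8: sp2
C9: sp
C10: sp2
C11: sp2
C12: sp2
C1, C7 → 2 sp3 carbons.

2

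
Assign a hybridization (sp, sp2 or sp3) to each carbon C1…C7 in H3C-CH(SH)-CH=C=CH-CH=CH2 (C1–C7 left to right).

C1 sp3, C2 sp3, C3 sp2, C4 sp, C5 sp2, C6 sp2, C7 sp2

C1: 4 σ bonds — 4 electron domains, sp3.
C2 has 4 σ bonds: steric number 4 → sp3.
C3 — 3 σ bonds, plus one π bond. Steric number 3, so sp2.
C4 is sp: 2 σ bonds, plus two π bonds, 2 electron-density regions.
C5 carries 3 σ bonds, plus one π bond, giving a steric number of 3, so it is sp2.
C6 — 3 σ bonds, plus one π bond. Steric number 3, so sp2.
C7: 3 σ bonds, plus one π bond; 3 regions of electron density → sp2.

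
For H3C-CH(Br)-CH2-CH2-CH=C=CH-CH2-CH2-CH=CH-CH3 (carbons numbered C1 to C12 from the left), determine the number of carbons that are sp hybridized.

1

C1: sp3
C2: sp3
C3: sp3
C4: sp3
C5: sp2
C6: sp ✓
C7: sp2
C8: sp3
C9: sp3
C10: sp2
C11: sp2
C12: sp3
C6 → 1 sp carbon.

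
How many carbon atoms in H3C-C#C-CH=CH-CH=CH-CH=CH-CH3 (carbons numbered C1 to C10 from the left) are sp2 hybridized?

C1: sp3
C2: sp
C3: sp
C4: sp2 ✓
C5: sp2 ✓
C6: sp2 ✓
C7: sp2 ✓
C8: sp2 ✓
C9: sp2 ✓
C10: sp3
C4, C5, C6, C7, C8, C9 → 6 sp2 carbons.

6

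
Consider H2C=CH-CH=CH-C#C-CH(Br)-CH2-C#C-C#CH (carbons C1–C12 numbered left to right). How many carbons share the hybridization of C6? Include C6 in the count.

C6 is sp (two π bonds).
C1: sp2
C2: sp2
C3: sp2
C4: sp2
C5: sp ✓
C6: sp ✓
C7: sp3
C8: sp3
C9: sp ✓
C10: sp ✓
C11: sp ✓
C12: sp ✓
6 carbons are sp.

6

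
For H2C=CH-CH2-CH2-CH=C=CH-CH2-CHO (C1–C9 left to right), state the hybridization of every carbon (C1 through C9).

C1 sp2, C2 sp2, C3 sp3, C4 sp3, C5 sp2, C6 sp, C7 sp2, C8 sp3, C9 sp2

C1 (3 σ bonds, plus one π bond) has steric number 3: sp2.
C2 carries 3 σ bonds, plus one π bond, giving a steric number of 3, so it is sp2.
C3 carries 4 σ bonds, giving a steric number of 4, so it is sp3.
C4 — 4 σ bonds. Steric number 4, so sp3.
C5: 3 σ bonds, plus one π bond — 3 electron domains, sp2.
C6 has 2 σ bonds, plus two π bonds: steric number 2 → sp.
C7: 3 σ bonds, plus one π bond — 3 electron domains, sp2.
C8: 4 σ bonds — 4 electron domains, sp3.
C9 — 3 σ bonds, plus one π bond. Steric number 3, so sp2.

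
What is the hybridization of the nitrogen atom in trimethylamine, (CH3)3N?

The nitrogen atom has 3 σ bonds and 1 lone pair: steric number 4 → sp3.

sp3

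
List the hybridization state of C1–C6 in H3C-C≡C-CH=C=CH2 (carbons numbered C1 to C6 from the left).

C1 sp3, C2 sp, C3 sp, C4 sp2, C5 sp, C6 sp2

C1 has 4 σ bonds: steric number 4 → sp3.
C2 carries 2 σ bonds, plus two π bonds, giving a steric number of 2, so it is sp.
C3 (2 σ bonds, plus two π bonds) has steric number 2: sp.
C4 has 3 σ bonds, plus one π bond: steric number 3 → sp2.
C5 — 2 σ bonds, plus two π bonds. Steric number 2, so sp.
C6: 3 σ bonds, plus one π bond — 3 electron domains, sp2.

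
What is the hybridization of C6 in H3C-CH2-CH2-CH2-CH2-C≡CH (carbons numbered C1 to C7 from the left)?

sp

C6 carries 2 σ bonds, plus two π bonds, giving a steric number of 2, so it is sp.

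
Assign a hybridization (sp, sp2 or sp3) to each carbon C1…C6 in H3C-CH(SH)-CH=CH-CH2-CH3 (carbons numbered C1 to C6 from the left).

C1: 4 σ bonds; 4 regions of electron density → sp3.
C2: 4 σ bonds — 4 electron domains, sp3.
C3 — 3 σ bonds, plus one π bond. Steric number 3, so sp2.
C4 has 3 σ bonds, plus one π bond: steric number 3 → sp2.
C5: 4 σ bonds — 4 electron domains, sp3.
C6 has 4 σ bonds: steric number 4 → sp3.

C1 sp3, C2 sp3, C3 sp2, C4 sp2, C5 sp3, C6 sp3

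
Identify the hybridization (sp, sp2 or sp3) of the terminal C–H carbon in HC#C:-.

The terminal C–H carbon: 2 σ bonds, plus two π bonds; 2 regions of electron density → sp.

sp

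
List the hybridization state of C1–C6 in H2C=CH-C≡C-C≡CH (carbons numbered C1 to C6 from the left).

C1 (3 σ bonds, plus one π bond) has steric number 3: sp2.
C2 — 3 σ bonds, plus one π bond. Steric number 3, so sp2.
C3: 2 σ bonds, plus two π bonds — 2 electron domains, sp.
C4: 2 σ bonds, plus two π bonds — 2 electron domains, sp.
C5 (2 σ bonds, plus two π bonds) has steric number 2: sp.
C6 has 2 σ bonds, plus two π bonds: steric number 2 → sp.

C1 sp2, C2 sp2, C3 sp, C4 sp, C5 sp, C6 sp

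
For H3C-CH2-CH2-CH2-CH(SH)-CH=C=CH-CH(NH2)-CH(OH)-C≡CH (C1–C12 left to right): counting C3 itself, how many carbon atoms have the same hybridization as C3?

C3 is sp3 (only σ bonds).
C1: sp3 ✓
C2: sp3 ✓
C3: sp3 ✓
C4: sp3 ✓
C5: sp3 ✓
C6: sp2
C7: sp
C8: sp2
C9: sp3 ✓
C10: sp3 ✓
C11: sp
C12: sp
7 carbons are sp3.

7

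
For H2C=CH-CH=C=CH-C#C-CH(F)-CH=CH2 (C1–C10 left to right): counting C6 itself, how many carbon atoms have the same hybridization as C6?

3

C6 is sp (two π bonds).
C1: sp2
C2: sp2
C3: sp2
C4: sp ✓
C5: sp2
C6: sp ✓
C7: sp ✓
C8: sp3
C9: sp2
C10: sp2
3 carbons are sp.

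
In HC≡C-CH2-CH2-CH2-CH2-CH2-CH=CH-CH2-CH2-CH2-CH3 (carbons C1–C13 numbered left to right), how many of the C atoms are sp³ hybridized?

C1: sp
C2: sp
C3: sp3 ✓
C4: sp3 ✓
C5: sp3 ✓
C6: sp3 ✓
C7: sp3 ✓
C8: sp2
C9: sp2
C10: sp3 ✓
C11: sp3 ✓
C12: sp3 ✓
C13: sp3 ✓
C3, C4, C5, C6, C7, C10, C11, C12, C13 → 9 sp3 carbons.

9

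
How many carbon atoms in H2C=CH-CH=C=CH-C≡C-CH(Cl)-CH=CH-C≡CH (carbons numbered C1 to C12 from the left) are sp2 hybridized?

C1: sp2 ✓
C2: sp2 ✓
C3: sp2 ✓
C4: sp
C5: sp2 ✓
C6: sp
C7: sp
C8: sp3
C9: sp2 ✓
C10: sp2 ✓
C11: sp
C12: sp
C1, C2, C3, C5, C9, C10 → 6 sp2 carbons.

6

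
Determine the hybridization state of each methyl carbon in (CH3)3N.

sp^3

Each methyl carbon — 4 σ bonds. Steric number 4, so sp3.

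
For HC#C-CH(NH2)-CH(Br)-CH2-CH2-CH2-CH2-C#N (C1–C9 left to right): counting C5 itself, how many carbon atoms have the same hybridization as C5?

C5 is sp3 (only σ bonds).
C1: sp
C2: sp
C3: sp3 ✓
C4: sp3 ✓
C5: sp3 ✓
C6: sp3 ✓
C7: sp3 ✓
C8: sp3 ✓
C9: sp
6 carbons are sp3.

6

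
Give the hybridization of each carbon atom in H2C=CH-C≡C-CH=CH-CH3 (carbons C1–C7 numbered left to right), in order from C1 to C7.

C1: 3 σ bonds, plus one π bond; 3 regions of electron density → sp2.
C2 is sp2: 3 σ bonds, plus one π bond, 3 electron-density regions.
C3 — 2 σ bonds, plus two π bonds. Steric number 2, so sp.
C4 is sp: 2 σ bonds, plus two π bonds, 2 electron-density regions.
C5 has 3 σ bonds, plus one π bond: steric number 3 → sp2.
C6: 3 σ bonds, plus one π bond; 3 regions of electron density → sp2.
C7 — 4 σ bonds. Steric number 4, so sp3.

C1 sp2, C2 sp2, C3 sp, C4 sp, C5 sp2, C6 sp2, C7 sp3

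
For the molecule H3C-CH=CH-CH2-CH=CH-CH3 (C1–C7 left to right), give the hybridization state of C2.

C2 carries 3 σ bonds, plus one π bond, giving a steric number of 3, so it is sp2.

sp^2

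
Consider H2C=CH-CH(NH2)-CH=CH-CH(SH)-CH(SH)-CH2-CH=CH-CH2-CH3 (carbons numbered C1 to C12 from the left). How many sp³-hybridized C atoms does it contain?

6

C1: sp2
C2: sp2
C3: sp3 ✓
C4: sp2
C5: sp2
C6: sp3 ✓
C7: sp3 ✓
C8: sp3 ✓
C9: sp2
C10: sp2
C11: sp3 ✓
C12: sp3 ✓
C3, C6, C7, C8, C11, C12 → 6 sp3 carbons.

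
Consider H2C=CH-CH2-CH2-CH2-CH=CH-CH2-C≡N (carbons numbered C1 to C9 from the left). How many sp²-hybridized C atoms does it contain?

4

C1: sp2 ✓
C2: sp2 ✓
C3: sp3
C4: sp3
C5: sp3
C6: sp2 ✓
C7: sp2 ✓
C8: sp3
C9: sp
C1, C2, C6, C7 → 4 sp2 carbons.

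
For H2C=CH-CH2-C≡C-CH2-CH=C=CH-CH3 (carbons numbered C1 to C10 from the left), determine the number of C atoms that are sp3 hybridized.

C1: sp2
C2: sp2
C3: sp3 ✓
C4: sp
C5: sp
C6: sp3 ✓
C7: sp2
C8: sp
C9: sp2
C10: sp3 ✓
C3, C6, C10 → 3 sp3 carbons.

3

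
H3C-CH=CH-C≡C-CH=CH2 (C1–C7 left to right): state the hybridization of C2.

sp^2

C2: 3 σ bonds, plus one π bond; 3 regions of electron density → sp2.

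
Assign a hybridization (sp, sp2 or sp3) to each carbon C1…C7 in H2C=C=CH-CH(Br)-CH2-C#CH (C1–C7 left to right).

C1 sp2, C2 sp, C3 sp2, C4 sp3, C5 sp3, C6 sp, C7 sp

C1 has 3 σ bonds, plus one π bond: steric number 3 → sp2.
C2 is sp: 2 σ bonds, plus two π bonds, 2 electron-density regions.
C3 (3 σ bonds, plus one π bond) has steric number 3: sp2.
C4: 4 σ bonds; 4 regions of electron density → sp3.
C5 carries 4 σ bonds, giving a steric number of 4, so it is sp3.
C6 is sp: 2 σ bonds, plus two π bonds, 2 electron-density regions.
C7 has 2 σ bonds, plus two π bonds: steric number 2 → sp.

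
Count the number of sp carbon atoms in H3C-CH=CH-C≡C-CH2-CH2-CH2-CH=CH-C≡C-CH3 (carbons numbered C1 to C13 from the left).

4

C1: sp3
C2: sp2
C3: sp2
C4: sp ✓
C5: sp ✓
C6: sp3
C7: sp3
C8: sp3
C9: sp2
C10: sp2
C11: sp ✓
C12: sp ✓
C13: sp3
C4, C5, C11, C12 → 4 sp carbons.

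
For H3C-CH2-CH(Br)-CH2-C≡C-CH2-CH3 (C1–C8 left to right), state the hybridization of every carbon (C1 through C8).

C1 sp3, C2 sp3, C3 sp3, C4 sp3, C5 sp, C6 sp, C7 sp3, C8 sp3

C1 (4 σ bonds) has steric number 4: sp3.
C2 carries 4 σ bonds, giving a steric number of 4, so it is sp3.
C3: 4 σ bonds; 4 regions of electron density → sp3.
C4 (4 σ bonds) has steric number 4: sp3.
C5 (2 σ bonds, plus two π bonds) has steric number 2: sp.
C6: 2 σ bonds, plus two π bonds — 2 electron domains, sp.
C7 — 4 σ bonds. Steric number 4, so sp3.
C8 — 4 σ bonds. Steric number 4, so sp3.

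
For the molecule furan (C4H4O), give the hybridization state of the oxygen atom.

One O lone pair is in the aromatic π system (p orbital), the other is in an sp2 hybrid in the ring plane; O has two σ bonds + one in-plane lone pair → sp2.

sp2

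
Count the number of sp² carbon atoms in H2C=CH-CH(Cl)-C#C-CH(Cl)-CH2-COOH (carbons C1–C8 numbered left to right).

3

C1: sp2 ✓
C2: sp2 ✓
C3: sp3
C4: sp
C5: sp
C6: sp3
C7: sp3
C8: sp2 ✓
C1, C2, C8 → 3 sp2 carbons.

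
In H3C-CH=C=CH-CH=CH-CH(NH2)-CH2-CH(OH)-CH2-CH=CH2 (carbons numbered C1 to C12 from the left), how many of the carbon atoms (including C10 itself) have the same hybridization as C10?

5

C10 is sp3 (only σ bonds).
C1: sp3 ✓
C2: sp2
C3: sp
C4: sp2
C5: sp2
C6: sp2
C7: sp3 ✓
C8: sp3 ✓
C9: sp3 ✓
C10: sp3 ✓
C11: sp2
C12: sp2
5 carbons are sp3.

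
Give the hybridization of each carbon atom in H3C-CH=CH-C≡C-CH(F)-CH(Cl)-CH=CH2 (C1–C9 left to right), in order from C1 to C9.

C1 — 4 σ bonds. Steric number 4, so sp3.
C2 is sp2: 3 σ bonds, plus one π bond, 3 electron-density regions.
C3 has 3 σ bonds, plus one π bond: steric number 3 → sp2.
C4: 2 σ bonds, plus two π bonds; 2 regions of electron density → sp.
C5 has 2 σ bonds, plus two π bonds: steric number 2 → sp.
C6 has 4 σ bonds: steric number 4 → sp3.
C7 (4 σ bonds) has steric number 4: sp3.
C8 (3 σ bonds, plus one π bond) has steric number 3: sp2.
C9 — 3 σ bonds, plus one π bond. Steric number 3, so sp2.

C1 sp3, C2 sp2, C3 sp2, C4 sp, C5 sp, C6 sp3, C7 sp3, C8 sp2, C9 sp2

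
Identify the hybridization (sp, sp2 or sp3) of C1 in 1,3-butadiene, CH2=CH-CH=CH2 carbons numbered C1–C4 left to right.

sp^2

C1 carries 3 σ bonds, plus one π bond, giving a steric number of 3, so it is sp2.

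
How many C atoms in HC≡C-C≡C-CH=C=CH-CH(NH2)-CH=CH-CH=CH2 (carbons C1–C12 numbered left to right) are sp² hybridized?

6

C1: sp
C2: sp
C3: sp
C4: sp
C5: sp2 ✓
C6: sp
C7: sp2 ✓
C8: sp3
C9: sp2 ✓
C10: sp2 ✓
C11: sp2 ✓
C12: sp2 ✓
C5, C7, C9, C10, C11, C12 → 6 sp2 carbons.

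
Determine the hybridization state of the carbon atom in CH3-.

sp³

Three σ bonds + one lone pair = steric number 4 → sp3, pyramidal.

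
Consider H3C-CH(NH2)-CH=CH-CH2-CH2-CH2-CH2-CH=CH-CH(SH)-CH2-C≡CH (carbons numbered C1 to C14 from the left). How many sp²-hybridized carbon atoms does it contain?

4

C1: sp3
C2: sp3
C3: sp2 ✓
C4: sp2 ✓
C5: sp3
C6: sp3
C7: sp3
C8: sp3
C9: sp2 ✓
C10: sp2 ✓
C11: sp3
C12: sp3
C13: sp
C14: sp
C3, C4, C9, C10 → 4 sp2 carbons.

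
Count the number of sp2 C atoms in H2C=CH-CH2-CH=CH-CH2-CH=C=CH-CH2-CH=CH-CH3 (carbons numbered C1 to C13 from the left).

C1: sp2 ✓
C2: sp2 ✓
C3: sp3
C4: sp2 ✓
C5: sp2 ✓
C6: sp3
C7: sp2 ✓
C8: sp
C9: sp2 ✓
C10: sp3
C11: sp2 ✓
C12: sp2 ✓
C13: sp3
C1, C2, C4, C5, C7, C9, C11, C12 → 8 sp2 carbons.

8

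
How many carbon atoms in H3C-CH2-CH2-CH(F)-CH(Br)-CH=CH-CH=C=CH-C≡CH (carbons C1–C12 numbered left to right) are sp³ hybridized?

5

C1: sp3 ✓
C2: sp3 ✓
C3: sp3 ✓
C4: sp3 ✓
C5: sp3 ✓
C6: sp2
C7: sp2
C8: sp2
C9: sp
C10: sp2
C11: sp
C12: sp
C1, C2, C3, C4, C5 → 5 sp3 carbons.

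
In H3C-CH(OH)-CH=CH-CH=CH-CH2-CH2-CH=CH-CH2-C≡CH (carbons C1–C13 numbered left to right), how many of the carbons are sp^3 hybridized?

5

C1: sp3 ✓
C2: sp3 ✓
C3: sp2
C4: sp2
C5: sp2
C6: sp2
C7: sp3 ✓
C8: sp3 ✓
C9: sp2
C10: sp2
C11: sp3 ✓
C12: sp
C13: sp
C1, C2, C7, C8, C11 → 5 sp3 carbons.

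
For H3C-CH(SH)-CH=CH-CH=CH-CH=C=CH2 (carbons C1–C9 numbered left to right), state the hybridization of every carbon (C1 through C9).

C1: 4 σ bonds — 4 electron domains, sp3.
C2 has 4 σ bonds: steric number 4 → sp3.
C3 carries 3 σ bonds, plus one π bond, giving a steric number of 3, so it is sp2.
C4 has 3 σ bonds, plus one π bond: steric number 3 → sp2.
C5: 3 σ bonds, plus one π bond — 3 electron domains, sp2.
C6 has 3 σ bonds, plus one π bond: steric number 3 → sp2.
C7 — 3 σ bonds, plus one π bond. Steric number 3, so sp2.
C8: 2 σ bonds, plus two π bonds; 2 regions of electron density → sp.
C9 carries 3 σ bonds, plus one π bond, giving a steric number of 3, so it is sp2.

C1 sp3, C2 sp3, C3 sp2, C4 sp2, C5 sp2, C6 sp2, C7 sp2, C8 sp, C9 sp2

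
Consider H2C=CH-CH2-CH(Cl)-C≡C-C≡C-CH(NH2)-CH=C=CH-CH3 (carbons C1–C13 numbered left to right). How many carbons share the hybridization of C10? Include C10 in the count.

C10 is sp2 (one π bond).
C1: sp2 ✓
C2: sp2 ✓
C3: sp3
C4: sp3
C5: sp
C6: sp
C7: sp
C8: sp
C9: sp3
C10: sp2 ✓
C11: sp
C12: sp2 ✓
C13: sp3
4 carbons are sp2.

4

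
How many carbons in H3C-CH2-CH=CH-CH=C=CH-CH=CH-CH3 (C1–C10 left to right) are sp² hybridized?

C1: sp3
C2: sp3
C3: sp2 ✓
C4: sp2 ✓
C5: sp2 ✓
C6: sp
C7: sp2 ✓
C8: sp2 ✓
C9: sp2 ✓
C10: sp3
C3, C4, C5, C7, C8, C9 → 6 sp2 carbons.

6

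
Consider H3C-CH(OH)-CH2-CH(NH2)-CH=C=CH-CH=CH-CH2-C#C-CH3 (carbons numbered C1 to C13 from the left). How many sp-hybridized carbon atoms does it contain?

C1: sp3
C2: sp3
C3: sp3
C4: sp3
C5: sp2
C6: sp ✓
C7: sp2
C8: sp2
C9: sp2
C10: sp3
C11: sp ✓
C12: sp ✓
C13: sp3
C6, C11, C12 → 3 sp carbons.

3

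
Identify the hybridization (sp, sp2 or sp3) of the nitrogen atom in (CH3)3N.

The nitrogen atom — 3 σ bonds and 1 lone pair. Steric number 4, so sp3.

sp³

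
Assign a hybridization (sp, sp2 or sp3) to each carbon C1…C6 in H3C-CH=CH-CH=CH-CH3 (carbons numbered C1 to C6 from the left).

C1 sp3, C2 sp2, C3 sp2, C4 sp2, C5 sp2, C6 sp3

C1 (4 σ bonds) has steric number 4: sp3.
C2 carries 3 σ bonds, plus one π bond, giving a steric number of 3, so it is sp2.
C3: 3 σ bonds, plus one π bond — 3 electron domains, sp2.
C4 is sp2: 3 σ bonds, plus one π bond, 3 electron-density regions.
C5 — 3 σ bonds, plus one π bond. Steric number 3, so sp2.
C6: 4 σ bonds; 4 regions of electron density → sp3.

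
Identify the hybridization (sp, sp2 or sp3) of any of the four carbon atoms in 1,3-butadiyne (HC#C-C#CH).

sp

Every carbon is part of a C≡C triple bond: two σ regions → sp.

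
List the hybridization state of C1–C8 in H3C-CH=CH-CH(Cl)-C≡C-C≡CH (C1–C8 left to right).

C1 (4 σ bonds) has steric number 4: sp3.
C2 has 3 σ bonds, plus one π bond: steric number 3 → sp2.
C3 is sp2: 3 σ bonds, plus one π bond, 3 electron-density regions.
C4: 4 σ bonds; 4 regions of electron density → sp3.
C5: 2 σ bonds, plus two π bonds — 2 electron domains, sp.
C6 — 2 σ bonds, plus two π bonds. Steric number 2, so sp.
C7: 2 σ bonds, plus two π bonds; 2 regions of electron density → sp.
C8 is sp: 2 σ bonds, plus two π bonds, 2 electron-density regions.

C1 sp3, C2 sp2, C3 sp2, C4 sp3, C5 sp, C6 sp, C7 sp, C8 sp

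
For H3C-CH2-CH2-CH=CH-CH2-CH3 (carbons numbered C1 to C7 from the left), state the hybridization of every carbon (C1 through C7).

C1 sp3, C2 sp3, C3 sp3, C4 sp2, C5 sp2, C6 sp3, C7 sp3

C1: 4 σ bonds — 4 electron domains, sp3.
C2: 4 σ bonds; 4 regions of electron density → sp3.
C3 is sp3: 4 σ bonds, 4 electron-density regions.
C4 carries 3 σ bonds, plus one π bond, giving a steric number of 3, so it is sp2.
C5 — 3 σ bonds, plus one π bond. Steric number 3, so sp2.
C6 is sp3: 4 σ bonds, 4 electron-density regions.
C7 has 4 σ bonds: steric number 4 → sp3.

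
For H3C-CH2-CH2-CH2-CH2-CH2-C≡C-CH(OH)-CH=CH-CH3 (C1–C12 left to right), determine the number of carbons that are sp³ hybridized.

8

C1: sp3 ✓
C2: sp3 ✓
C3: sp3 ✓
C4: sp3 ✓
C5: sp3 ✓
C6: sp3 ✓
C7: sp
C8: sp
C9: sp3 ✓
C10: sp2
C11: sp2
C12: sp3 ✓
C1, C2, C3, C4, C5, C6, C9, C12 → 8 sp3 carbons.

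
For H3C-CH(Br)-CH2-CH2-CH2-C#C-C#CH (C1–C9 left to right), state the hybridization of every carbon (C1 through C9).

C1 — 4 σ bonds. Steric number 4, so sp3.
C2: 4 σ bonds; 4 regions of electron density → sp3.
C3: 4 σ bonds; 4 regions of electron density → sp3.
C4: 4 σ bonds; 4 regions of electron density → sp3.
C5 (4 σ bonds) has steric number 4: sp3.
C6 carries 2 σ bonds, plus two π bonds, giving a steric number of 2, so it is sp.
C7: 2 σ bonds, plus two π bonds; 2 regions of electron density → sp.
C8: 2 σ bonds, plus two π bonds; 2 regions of electron density → sp.
C9 (2 σ bonds, plus two π bonds) has steric number 2: sp.

C1 sp3, C2 sp3, C3 sp3, C4 sp3, C5 sp3, C6 sp, C7 sp, C8 sp, C9 sp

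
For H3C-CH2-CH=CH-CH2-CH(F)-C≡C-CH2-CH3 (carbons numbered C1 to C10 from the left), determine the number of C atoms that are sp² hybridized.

2

C1: sp3
C2: sp3
C3: sp2 ✓
C4: sp2 ✓
C5: sp3
C6: sp3
C7: sp
C8: sp
C9: sp3
C10: sp3
C3, C4 → 2 sp2 carbons.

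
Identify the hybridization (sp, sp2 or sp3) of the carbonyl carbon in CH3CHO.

The carbonyl carbon: 3 σ bonds, plus one π bond; 3 regions of electron density → sp2.

sp2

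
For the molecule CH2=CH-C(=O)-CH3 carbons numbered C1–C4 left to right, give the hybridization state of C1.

sp²

C1 — 3 σ bonds, plus one π bond. Steric number 3, so sp2.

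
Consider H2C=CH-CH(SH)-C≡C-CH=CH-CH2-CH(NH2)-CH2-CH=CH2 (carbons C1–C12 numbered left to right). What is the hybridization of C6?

C6: 3 σ bonds, plus one π bond; 3 regions of electron density → sp2.

sp²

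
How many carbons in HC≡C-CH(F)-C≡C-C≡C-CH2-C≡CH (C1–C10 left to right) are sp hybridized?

8

C1: sp ✓
C2: sp ✓
C3: sp3
C4: sp ✓
C5: sp ✓
C6: sp ✓
C7: sp ✓
C8: sp3
C9: sp ✓
C10: sp ✓
C1, C2, C4, C5, C6, C7, C9, C10 → 8 sp carbons.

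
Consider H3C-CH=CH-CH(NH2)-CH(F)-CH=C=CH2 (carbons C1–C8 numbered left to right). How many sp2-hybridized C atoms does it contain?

C1: sp3
C2: sp2 ✓
C3: sp2 ✓
C4: sp3
C5: sp3
C6: sp2 ✓
C7: sp
C8: sp2 ✓
C2, C3, C6, C8 → 4 sp2 carbons.

4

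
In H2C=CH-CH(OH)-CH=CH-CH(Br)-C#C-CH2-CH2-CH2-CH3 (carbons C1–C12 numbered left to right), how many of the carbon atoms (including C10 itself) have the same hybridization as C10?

C10 is sp3 (only σ bonds).
C1: sp2
C2: sp2
C3: sp3 ✓
C4: sp2
C5: sp2
C6: sp3 ✓
C7: sp
C8: sp
C9: sp3 ✓
C10: sp3 ✓
C11: sp3 ✓
C12: sp3 ✓
6 carbons are sp3.

6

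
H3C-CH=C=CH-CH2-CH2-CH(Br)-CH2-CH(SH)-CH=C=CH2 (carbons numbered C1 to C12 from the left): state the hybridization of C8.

C8: 4 σ bonds; 4 regions of electron density → sp3.

sp^3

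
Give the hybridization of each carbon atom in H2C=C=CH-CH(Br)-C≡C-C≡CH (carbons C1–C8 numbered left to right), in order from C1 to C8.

C1 carries 3 σ bonds, plus one π bond, giving a steric number of 3, so it is sp2.
C2 has 2 σ bonds, plus two π bonds: steric number 2 → sp.
C3 (3 σ bonds, plus one π bond) has steric number 3: sp2.
C4 carries 4 σ bonds, giving a steric number of 4, so it is sp3.
C5 is sp: 2 σ bonds, plus two π bonds, 2 electron-density regions.
C6 carries 2 σ bonds, plus two π bonds, giving a steric number of 2, so it is sp.
C7 (2 σ bonds, plus two π bonds) has steric number 2: sp.
C8: 2 σ bonds, plus two π bonds; 2 regions of electron density → sp.

C1 sp2, C2 sp, C3 sp2, C4 sp3, C5 sp, C6 sp, C7 sp, C8 sp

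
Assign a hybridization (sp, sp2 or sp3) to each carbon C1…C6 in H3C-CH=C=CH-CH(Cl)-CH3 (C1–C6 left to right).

C1: 4 σ bonds; 4 regions of electron density → sp3.
C2 carries 3 σ bonds, plus one π bond, giving a steric number of 3, so it is sp2.
C3: 2 σ bonds, plus two π bonds; 2 regions of electron density → sp.
C4 (3 σ bonds, plus one π bond) has steric number 3: sp2.
C5 (4 σ bonds) has steric number 4: sp3.
C6 has 4 σ bonds: steric number 4 → sp3.

C1 sp3, C2 sp2, C3 sp, C4 sp2, C5 sp3, C6 sp3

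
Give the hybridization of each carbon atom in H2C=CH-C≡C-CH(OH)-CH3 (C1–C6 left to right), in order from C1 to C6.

C1 — 3 σ bonds, plus one π bond. Steric number 3, so sp2.
C2: 3 σ bonds, plus one π bond — 3 electron domains, sp2.
C3 is sp: 2 σ bonds, plus two π bonds, 2 electron-density regions.
C4 (2 σ bonds, plus two π bonds) has steric number 2: sp.
C5 is sp3: 4 σ bonds, 4 electron-density regions.
C6: 4 σ bonds — 4 electron domains, sp3.

C1 sp2, C2 sp2, C3 sp, C4 sp, C5 sp3, C6 sp3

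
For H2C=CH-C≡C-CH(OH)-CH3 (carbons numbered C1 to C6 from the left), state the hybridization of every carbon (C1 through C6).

C1 sp2, C2 sp2, C3 sp, C4 sp, C5 sp3, C6 sp3

C1: 3 σ bonds, plus one π bond; 3 regions of electron density → sp2.
C2 carries 3 σ bonds, plus one π bond, giving a steric number of 3, so it is sp2.
C3 (2 σ bonds, plus two π bonds) has steric number 2: sp.
C4 carries 2 σ bonds, plus two π bonds, giving a steric number of 2, so it is sp.
C5 (4 σ bonds) has steric number 4: sp3.
C6: 4 σ bonds; 4 regions of electron density → sp3.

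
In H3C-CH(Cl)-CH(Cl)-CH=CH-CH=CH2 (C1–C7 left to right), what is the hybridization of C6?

C6 is sp2: 3 σ bonds, plus one π bond, 3 electron-density regions.

sp^2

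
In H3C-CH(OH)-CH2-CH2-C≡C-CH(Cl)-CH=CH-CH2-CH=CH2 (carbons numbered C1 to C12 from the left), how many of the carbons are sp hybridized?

C1: sp3
C2: sp3
C3: sp3
C4: sp3
C5: sp ✓
C6: sp ✓
C7: sp3
C8: sp2
C9: sp2
C10: sp3
C11: sp2
C12: sp2
C5, C6 → 2 sp carbons.

2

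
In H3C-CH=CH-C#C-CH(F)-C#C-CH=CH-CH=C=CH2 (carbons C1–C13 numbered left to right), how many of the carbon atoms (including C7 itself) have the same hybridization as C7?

C7 is sp (two π bonds).
C1: sp3
C2: sp2
C3: sp2
C4: sp ✓
C5: sp ✓
C6: sp3
C7: sp ✓
C8: sp ✓
C9: sp2
C10: sp2
C11: sp2
C12: sp ✓
C13: sp2
5 carbons are sp.

5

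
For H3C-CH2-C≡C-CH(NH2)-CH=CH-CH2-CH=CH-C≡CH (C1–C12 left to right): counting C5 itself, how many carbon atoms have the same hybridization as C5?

4

C5 is sp3 (only σ bonds).
C1: sp3 ✓
C2: sp3 ✓
C3: sp
C4: sp
C5: sp3 ✓
C6: sp2
C7: sp2
C8: sp3 ✓
C9: sp2
C10: sp2
C11: sp
C12: sp
4 carbons are sp3.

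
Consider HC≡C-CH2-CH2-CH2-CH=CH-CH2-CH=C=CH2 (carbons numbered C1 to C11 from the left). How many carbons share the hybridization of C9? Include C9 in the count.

4

C9 is sp2 (one π bond).
C1: sp
C2: sp
C3: sp3
C4: sp3
C5: sp3
C6: sp2 ✓
C7: sp2 ✓
C8: sp3
C9: sp2 ✓
C10: sp
C11: sp2 ✓
4 carbons are sp2.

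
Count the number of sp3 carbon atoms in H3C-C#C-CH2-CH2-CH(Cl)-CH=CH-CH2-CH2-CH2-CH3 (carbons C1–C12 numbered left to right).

C1: sp3 ✓
C2: sp
C3: sp
C4: sp3 ✓
C5: sp3 ✓
C6: sp3 ✓
C7: sp2
C8: sp2
C9: sp3 ✓
C10: sp3 ✓
C11: sp3 ✓
C12: sp3 ✓
C1, C4, C5, C6, C9, C10, C11, C12 → 8 sp3 carbons.

8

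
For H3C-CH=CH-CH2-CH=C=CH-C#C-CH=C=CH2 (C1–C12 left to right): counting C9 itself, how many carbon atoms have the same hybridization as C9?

4

C9 is sp (two π bonds).
C1: sp3
C2: sp2
C3: sp2
C4: sp3
C5: sp2
C6: sp ✓
C7: sp2
C8: sp ✓
C9: sp ✓
C10: sp2
C11: sp ✓
C12: sp2
4 carbons are sp.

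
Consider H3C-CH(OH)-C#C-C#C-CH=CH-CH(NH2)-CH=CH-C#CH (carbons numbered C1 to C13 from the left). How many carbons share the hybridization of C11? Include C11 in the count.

C11 is sp2 (one π bond).
C1: sp3
C2: sp3
C3: sp
C4: sp
C5: sp
C6: sp
C7: sp2 ✓
C8: sp2 ✓
C9: sp3
C10: sp2 ✓
C11: sp2 ✓
C12: sp
C13: sp
4 carbons are sp2.

4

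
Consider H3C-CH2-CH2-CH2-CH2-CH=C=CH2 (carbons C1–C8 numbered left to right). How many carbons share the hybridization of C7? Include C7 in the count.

1

C7 is sp (two π bonds).
C1: sp3
C2: sp3
C3: sp3
C4: sp3
C5: sp3
C6: sp2
C7: sp ✓
C8: sp2
1 carbon is sp.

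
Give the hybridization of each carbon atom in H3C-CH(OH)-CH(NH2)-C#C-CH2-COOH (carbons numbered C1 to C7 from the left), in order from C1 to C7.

C1 sp3, C2 sp3, C3 sp3, C4 sp, C5 sp, C6 sp3, C7 sp2

C1 is sp3: 4 σ bonds, 4 electron-density regions.
C2 is sp3: 4 σ bonds, 4 electron-density regions.
C3 — 4 σ bonds. Steric number 4, so sp3.
C4: 2 σ bonds, plus two π bonds — 2 electron domains, sp.
C5 carries 2 σ bonds, plus two π bonds, giving a steric number of 2, so it is sp.
C6 has 4 σ bonds: steric number 4 → sp3.
C7 has 3 σ bonds, plus one π bond: steric number 3 → sp2.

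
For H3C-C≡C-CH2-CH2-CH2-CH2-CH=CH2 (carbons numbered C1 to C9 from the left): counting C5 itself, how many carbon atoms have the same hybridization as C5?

C5 is sp3 (only σ bonds).
C1: sp3 ✓
C2: sp
C3: sp
C4: sp3 ✓
C5: sp3 ✓
C6: sp3 ✓
C7: sp3 ✓
C8: sp2
C9: sp2
5 carbons are sp3.

5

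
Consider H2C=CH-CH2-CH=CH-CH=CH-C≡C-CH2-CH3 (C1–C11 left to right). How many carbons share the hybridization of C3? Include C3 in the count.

C3 is sp3 (only σ bonds).
C1: sp2
C2: sp2
C3: sp3 ✓
C4: sp2
C5: sp2
C6: sp2
C7: sp2
C8: sp
C9: sp
C10: sp3 ✓
C11: sp3 ✓
3 carbons are sp3.

3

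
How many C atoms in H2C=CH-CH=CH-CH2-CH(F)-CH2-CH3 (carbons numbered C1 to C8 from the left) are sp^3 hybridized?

C1: sp2
C2: sp2
C3: sp2
C4: sp2
C5: sp3 ✓
C6: sp3 ✓
C7: sp3 ✓
C8: sp3 ✓
C5, C6, C7, C8 → 4 sp3 carbons.

4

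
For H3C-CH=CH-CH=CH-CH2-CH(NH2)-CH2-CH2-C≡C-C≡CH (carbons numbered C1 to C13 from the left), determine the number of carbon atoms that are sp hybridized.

4

C1: sp3
C2: sp2
C3: sp2
C4: sp2
C5: sp2
C6: sp3
C7: sp3
C8: sp3
C9: sp3
C10: sp ✓
C11: sp ✓
C12: sp ✓
C13: sp ✓
C10, C11, C12, C13 → 4 sp carbons.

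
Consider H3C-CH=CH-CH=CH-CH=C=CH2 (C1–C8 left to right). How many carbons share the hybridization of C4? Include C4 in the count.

6

C4 is sp2 (one π bond).
C1: sp3
C2: sp2 ✓
C3: sp2 ✓
C4: sp2 ✓
C5: sp2 ✓
C6: sp2 ✓
C7: sp
C8: sp2 ✓
6 carbons are sp2.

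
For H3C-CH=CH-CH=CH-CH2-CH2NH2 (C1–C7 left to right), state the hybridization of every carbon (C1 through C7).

C1 sp3, C2 sp2, C3 sp2, C4 sp2, C5 sp2, C6 sp3, C7 sp3

C1 carries 4 σ bonds, giving a steric number of 4, so it is sp3.
C2 has 3 σ bonds, plus one π bond: steric number 3 → sp2.
C3 (3 σ bonds, plus one π bond) has steric number 3: sp2.
C4: 3 σ bonds, plus one π bond — 3 electron domains, sp2.
C5: 3 σ bonds, plus one π bond — 3 electron domains, sp2.
C6: 4 σ bonds — 4 electron domains, sp3.
C7 is sp3: 4 σ bonds, 4 electron-density regions.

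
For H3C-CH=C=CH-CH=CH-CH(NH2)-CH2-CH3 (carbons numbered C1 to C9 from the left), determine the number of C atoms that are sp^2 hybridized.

C1: sp3
C2: sp2 ✓
C3: sp
C4: sp2 ✓
C5: sp2 ✓
C6: sp2 ✓
C7: sp3
C8: sp3
C9: sp3
C2, C4, C5, C6 → 4 sp2 carbons.

4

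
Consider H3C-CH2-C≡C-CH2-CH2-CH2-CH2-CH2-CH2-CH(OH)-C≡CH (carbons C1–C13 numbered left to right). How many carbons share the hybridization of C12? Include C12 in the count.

4

C12 is sp (two π bonds).
C1: sp3
C2: sp3
C3: sp ✓
C4: sp ✓
C5: sp3
C6: sp3
C7: sp3
C8: sp3
C9: sp3
C10: sp3
C11: sp3
C12: sp ✓
C13: sp ✓
4 carbons are sp.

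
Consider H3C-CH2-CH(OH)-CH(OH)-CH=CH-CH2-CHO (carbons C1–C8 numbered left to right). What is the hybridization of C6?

sp²

C6: 3 σ bonds, plus one π bond; 3 regions of electron density → sp2.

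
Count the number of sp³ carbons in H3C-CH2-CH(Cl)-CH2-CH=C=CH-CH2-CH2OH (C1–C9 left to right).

6

C1: sp3 ✓
C2: sp3 ✓
C3: sp3 ✓
C4: sp3 ✓
C5: sp2
C6: sp
C7: sp2
C8: sp3 ✓
C9: sp3 ✓
C1, C2, C3, C4, C8, C9 → 6 sp3 carbons.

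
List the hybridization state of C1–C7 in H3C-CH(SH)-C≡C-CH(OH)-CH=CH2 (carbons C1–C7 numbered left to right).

C1: 4 σ bonds; 4 regions of electron density → sp3.
C2: 4 σ bonds; 4 regions of electron density → sp3.
C3 (2 σ bonds, plus two π bonds) has steric number 2: sp.
C4 has 2 σ bonds, plus two π bonds: steric number 2 → sp.
C5 — 4 σ bonds. Steric number 4, so sp3.
C6 (3 σ bonds, plus one π bond) has steric number 3: sp2.
C7 is sp2: 3 σ bonds, plus one π bond, 3 electron-density regions.

C1 sp3, C2 sp3, C3 sp, C4 sp, C5 sp3, C6 sp2, C7 sp2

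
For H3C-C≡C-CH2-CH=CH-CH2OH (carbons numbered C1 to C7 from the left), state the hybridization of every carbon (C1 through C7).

C1 has 4 σ bonds: steric number 4 → sp3.
C2 carries 2 σ bonds, plus two π bonds, giving a steric number of 2, so it is sp.
C3 — 2 σ bonds, plus two π bonds. Steric number 2, so sp.
C4 has 4 σ bonds: steric number 4 → sp3.
C5 carries 3 σ bonds, plus one π bond, giving a steric number of 3, so it is sp2.
C6 (3 σ bonds, plus one π bond) has steric number 3: sp2.
C7 has 4 σ bonds: steric number 4 → sp3.

C1 sp3, C2 sp, C3 sp, C4 sp3, C5 sp2, C6 sp2, C7 sp3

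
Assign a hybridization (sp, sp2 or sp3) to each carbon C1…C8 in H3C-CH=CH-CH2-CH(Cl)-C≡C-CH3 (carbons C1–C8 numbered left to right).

C1 sp3, C2 sp2, C3 sp2, C4 sp3, C5 sp3, C6 sp, C7 sp, C8 sp3

C1 (4 σ bonds) has steric number 4: sp3.
C2 carries 3 σ bonds, plus one π bond, giving a steric number of 3, so it is sp2.
C3: 3 σ bonds, plus one π bond; 3 regions of electron density → sp2.
C4 — 4 σ bonds. Steric number 4, so sp3.
C5: 4 σ bonds; 4 regions of electron density → sp3.
C6 has 2 σ bonds, plus two π bonds: steric number 2 → sp.
C7 — 2 σ bonds, plus two π bonds. Steric number 2, so sp.
C8 — 4 σ bonds. Steric number 4, so sp3.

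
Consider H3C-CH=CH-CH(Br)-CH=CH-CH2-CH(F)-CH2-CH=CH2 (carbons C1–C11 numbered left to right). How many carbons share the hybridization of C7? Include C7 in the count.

5

C7 is sp3 (only σ bonds).
C1: sp3 ✓
C2: sp2
C3: sp2
C4: sp3 ✓
C5: sp2
C6: sp2
C7: sp3 ✓
C8: sp3 ✓
C9: sp3 ✓
C10: sp2
C11: sp2
5 carbons are sp3.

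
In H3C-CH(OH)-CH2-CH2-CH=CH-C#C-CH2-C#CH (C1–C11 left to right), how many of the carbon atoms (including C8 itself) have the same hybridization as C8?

4

C8 is sp (two π bonds).
C1: sp3
C2: sp3
C3: sp3
C4: sp3
C5: sp2
C6: sp2
C7: sp ✓
C8: sp ✓
C9: sp3
C10: sp ✓
C11: sp ✓
4 carbons are sp.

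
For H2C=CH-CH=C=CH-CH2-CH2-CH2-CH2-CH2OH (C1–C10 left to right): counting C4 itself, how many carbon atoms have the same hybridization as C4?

C4 is sp (two π bonds).
C1: sp2
C2: sp2
C3: sp2
C4: sp ✓
C5: sp2
C6: sp3
C7: sp3
C8: sp3
C9: sp3
C10: sp3
1 carbon is sp.

1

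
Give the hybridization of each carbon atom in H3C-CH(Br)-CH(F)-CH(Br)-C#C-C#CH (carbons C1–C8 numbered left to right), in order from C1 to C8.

C1: 4 σ bonds — 4 electron domains, sp3.
C2 is sp3: 4 σ bonds, 4 electron-density regions.
C3 (4 σ bonds) has steric number 4: sp3.
C4: 4 σ bonds — 4 electron domains, sp3.
C5 is sp: 2 σ bonds, plus two π bonds, 2 electron-density regions.
C6 is sp: 2 σ bonds, plus two π bonds, 2 electron-density regions.
C7 has 2 σ bonds, plus two π bonds: steric number 2 → sp.
C8 has 2 σ bonds, plus two π bonds: steric number 2 → sp.

C1 sp3, C2 sp3, C3 sp3, C4 sp3, C5 sp, C6 sp, C7 sp, C8 sp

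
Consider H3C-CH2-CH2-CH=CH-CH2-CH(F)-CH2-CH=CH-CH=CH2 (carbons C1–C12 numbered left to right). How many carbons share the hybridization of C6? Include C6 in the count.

C6 is sp3 (only σ bonds).
C1: sp3 ✓
C2: sp3 ✓
C3: sp3 ✓
C4: sp2
C5: sp2
C6: sp3 ✓
C7: sp3 ✓
C8: sp3 ✓
C9: sp2
C10: sp2
C11: sp2
C12: sp2
6 carbons are sp3.

6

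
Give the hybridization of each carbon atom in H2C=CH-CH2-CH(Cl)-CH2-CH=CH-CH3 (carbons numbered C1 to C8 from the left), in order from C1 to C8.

C1 sp2, C2 sp2, C3 sp3, C4 sp3, C5 sp3, C6 sp2, C7 sp2, C8 sp3

C1: 3 σ bonds, plus one π bond; 3 regions of electron density → sp2.
C2: 3 σ bonds, plus one π bond; 3 regions of electron density → sp2.
C3: 4 σ bonds; 4 regions of electron density → sp3.
C4 (4 σ bonds) has steric number 4: sp3.
C5: 4 σ bonds; 4 regions of electron density → sp3.
C6 (3 σ bonds, plus one π bond) has steric number 3: sp2.
C7 (3 σ bonds, plus one π bond) has steric number 3: sp2.
C8 — 4 σ bonds. Steric number 4, so sp3.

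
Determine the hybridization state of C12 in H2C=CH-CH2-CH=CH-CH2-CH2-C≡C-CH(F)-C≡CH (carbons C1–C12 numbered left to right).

C12 (2 σ bonds, plus two π bonds) has steric number 2: sp.

sp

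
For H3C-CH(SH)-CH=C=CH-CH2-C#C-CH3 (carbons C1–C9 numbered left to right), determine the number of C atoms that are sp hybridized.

C1: sp3
C2: sp3
C3: sp2
C4: sp ✓
C5: sp2
C6: sp3
C7: sp ✓
C8: sp ✓
C9: sp3
C4, C7, C8 → 3 sp carbons.

3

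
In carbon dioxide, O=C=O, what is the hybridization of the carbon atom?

Two σ bonds, two π bonds → steric number 2 → sp.

sp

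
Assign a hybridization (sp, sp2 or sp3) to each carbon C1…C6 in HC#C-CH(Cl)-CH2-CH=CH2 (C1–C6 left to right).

C1 sp, C2 sp, C3 sp3, C4 sp3, C5 sp2, C6 sp2

C1 carries 2 σ bonds, plus two π bonds, giving a steric number of 2, so it is sp.
C2 — 2 σ bonds, plus two π bonds. Steric number 2, so sp.
C3 is sp3: 4 σ bonds, 4 electron-density regions.
C4 carries 4 σ bonds, giving a steric number of 4, so it is sp3.
C5 — 3 σ bonds, plus one π bond. Steric number 3, so sp2.
C6: 3 σ bonds, plus one π bond — 3 electron domains, sp2.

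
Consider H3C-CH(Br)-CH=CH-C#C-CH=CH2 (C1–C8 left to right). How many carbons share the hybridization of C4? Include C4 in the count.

4

C4 is sp2 (one π bond).
C1: sp3
C2: sp3
C3: sp2 ✓
C4: sp2 ✓
C5: sp
C6: sp
C7: sp2 ✓
C8: sp2 ✓
4 carbons are sp2.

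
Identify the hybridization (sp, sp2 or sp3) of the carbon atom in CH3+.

Three σ bonds to H, empty p orbital → sp2, trigonal planar.

sp2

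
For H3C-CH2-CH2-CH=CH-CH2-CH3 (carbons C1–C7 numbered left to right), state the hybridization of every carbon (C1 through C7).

C1 sp3, C2 sp3, C3 sp3, C4 sp2, C5 sp2, C6 sp3, C7 sp3

C1 carries 4 σ bonds, giving a steric number of 4, so it is sp3.
C2: 4 σ bonds; 4 regions of electron density → sp3.
C3 carries 4 σ bonds, giving a steric number of 4, so it is sp3.
C4 (3 σ bonds, plus one π bond) has steric number 3: sp2.
C5: 3 σ bonds, plus one π bond — 3 electron domains, sp2.
C6 (4 σ bonds) has steric number 4: sp3.
C7 is sp3: 4 σ bonds, 4 electron-density regions.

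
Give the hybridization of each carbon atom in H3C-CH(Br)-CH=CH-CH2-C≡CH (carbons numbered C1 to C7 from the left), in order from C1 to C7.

C1 sp3, C2 sp3, C3 sp2, C4 sp2, C5 sp3, C6 sp, C7 sp

C1: 4 σ bonds — 4 electron domains, sp3.
C2 carries 4 σ bonds, giving a steric number of 4, so it is sp3.
C3 has 3 σ bonds, plus one π bond: steric number 3 → sp2.
C4 (3 σ bonds, plus one π bond) has steric number 3: sp2.
C5 is sp3: 4 σ bonds, 4 electron-density regions.
C6: 2 σ bonds, plus two π bonds; 2 regions of electron density → sp.
C7 has 2 σ bonds, plus two π bonds: steric number 2 → sp.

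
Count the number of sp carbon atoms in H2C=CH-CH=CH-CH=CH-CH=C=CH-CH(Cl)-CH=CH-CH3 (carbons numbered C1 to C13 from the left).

1

C1: sp2
C2: sp2
C3: sp2
C4: sp2
C5: sp2
C6: sp2
C7: sp2
C8: sp ✓
C9: sp2
C10: sp3
C11: sp2
C12: sp2
C13: sp3
C8 → 1 sp carbon.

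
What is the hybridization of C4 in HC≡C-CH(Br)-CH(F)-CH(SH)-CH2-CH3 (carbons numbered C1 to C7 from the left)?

sp³

C4 has 4 σ bonds: steric number 4 → sp3.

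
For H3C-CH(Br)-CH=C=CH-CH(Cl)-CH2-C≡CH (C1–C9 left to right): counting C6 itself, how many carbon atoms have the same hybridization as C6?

4

C6 is sp3 (only σ bonds).
C1: sp3 ✓
C2: sp3 ✓
C3: sp2
C4: sp
C5: sp2
C6: sp3 ✓
C7: sp3 ✓
C8: sp
C9: sp
4 carbons are sp3.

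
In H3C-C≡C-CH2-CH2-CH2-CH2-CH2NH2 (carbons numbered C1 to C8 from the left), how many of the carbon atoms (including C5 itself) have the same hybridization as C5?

6

C5 is sp3 (only σ bonds).
C1: sp3 ✓
C2: sp
C3: sp
C4: sp3 ✓
C5: sp3 ✓
C6: sp3 ✓
C7: sp3 ✓
C8: sp3 ✓
6 carbons are sp3.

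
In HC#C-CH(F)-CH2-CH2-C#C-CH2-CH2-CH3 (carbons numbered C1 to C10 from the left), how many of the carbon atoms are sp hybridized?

C1: sp ✓
C2: sp ✓
C3: sp3
C4: sp3
C5: sp3
C6: sp ✓
C7: sp ✓
C8: sp3
C9: sp3
C10: sp3
C1, C2, C6, C7 → 4 sp carbons.

4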